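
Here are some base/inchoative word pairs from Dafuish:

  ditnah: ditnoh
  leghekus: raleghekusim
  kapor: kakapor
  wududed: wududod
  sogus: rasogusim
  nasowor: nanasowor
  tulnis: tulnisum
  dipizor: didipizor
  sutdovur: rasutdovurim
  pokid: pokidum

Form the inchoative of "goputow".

gogoputow

"goputow" has last vowel 'o'. The stems whose last vowel is 'o' (nasowor → nanasowor, kapor → kakapor, dipizor → didipizor) repeat the first consonant+vowel as a prefix.
The other patterns: stems whose last vowel is 'i' add -um; stems whose last vowel is 'a' or 'e' change the last vowel to 'o'; stems whose last vowel is 'u' add ra- … -im around the stem.
So goputow → gogoputow.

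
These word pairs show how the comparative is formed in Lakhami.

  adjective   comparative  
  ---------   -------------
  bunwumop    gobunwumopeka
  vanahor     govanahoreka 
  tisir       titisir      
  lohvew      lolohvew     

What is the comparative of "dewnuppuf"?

vanahor and tisir both end in -r yet inflect differently (govanahoreka, titisir), so the final letter is not what conditions the rule; the number of vowels is.
"dewnuppuf" has 3 vowels. The stems with 3 vowels (bunwumop → gobunwumopeka, vanahor → govanahoreka) add go- … -eka around the stem.
So dewnuppuf → godewnuppufeka.

godewnuppufeka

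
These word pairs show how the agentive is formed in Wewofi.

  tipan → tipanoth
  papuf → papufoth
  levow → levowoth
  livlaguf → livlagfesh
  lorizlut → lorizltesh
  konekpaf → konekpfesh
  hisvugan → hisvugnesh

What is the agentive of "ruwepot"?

ruweptesh

papuf and livlaguf both end in -f yet inflect differently (papufoth, livlagfesh), so the final letter is not what conditions the rule; the number of vowels is.
"ruwepot" has 3 vowels. The stems with 3 vowels (livlaguf → livlagfesh, lorizlut → lorizltesh, konekpaf → konekpfesh) delete the last vowel and add -esh.
The other pattern: stems with 2 vowels add -oth.
So ruwepot → ruweptesh.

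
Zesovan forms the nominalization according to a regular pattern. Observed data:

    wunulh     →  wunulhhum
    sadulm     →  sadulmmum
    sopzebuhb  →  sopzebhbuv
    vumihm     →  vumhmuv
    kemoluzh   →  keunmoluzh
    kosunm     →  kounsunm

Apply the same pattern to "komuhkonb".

kounmuhkonb

sadulm and vumihm both end in -m yet inflect differently (sadulmmum, vumhmuv), so the final letter is not what conditions the rule; the second-to-last letter is.
"komuhkonb" has second-to-last letter 'n'. The one such stem in the data (kosunm → kounsunm) inserts -un- after the first vowel (as does kemoluzh), so the same rule applies.
The other patterns: stems whose second-to-last letter is 'l' double the final consonant and add -um; stems whose second-to-last letter is 'h' delete the last vowel and add -uv.
So komuhkonb → kounmuhkonb.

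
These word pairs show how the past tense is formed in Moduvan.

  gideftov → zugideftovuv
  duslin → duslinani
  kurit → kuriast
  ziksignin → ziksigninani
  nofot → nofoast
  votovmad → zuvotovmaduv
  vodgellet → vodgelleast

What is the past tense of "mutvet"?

mutveast

duslin and kurit both have last vowel 'i' yet inflect differently (duslinani, kuriast), so the last vowel is not what conditions the rule; the final letter is.
"mutvet" ends in -t. The stems ending in -t (kurit → kuriast, nofot → nofoast, vodgellet → vodgelleast) drop the final letter and add -ast.
The other patterns: stems ending in -n add -ani; stems ending in -d or -v add zu- … -uv around the stem.
So mutvet → mutveast.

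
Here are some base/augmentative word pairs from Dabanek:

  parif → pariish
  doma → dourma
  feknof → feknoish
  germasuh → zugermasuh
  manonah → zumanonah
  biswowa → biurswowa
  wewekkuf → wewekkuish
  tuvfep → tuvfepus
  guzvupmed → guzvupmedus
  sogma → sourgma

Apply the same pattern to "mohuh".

zumohuh

wewekkuf and germasuh both have last vowel 'u' yet inflect differently (wewekkuish, zugermasuh), so the last vowel is not what conditions the rule; the final letter is.
"mohuh" ends in -h. The stems ending in -h (manonah → zumanonah, germasuh → zugermasuh) add the prefix zu-.
So mohuh → zumohuh.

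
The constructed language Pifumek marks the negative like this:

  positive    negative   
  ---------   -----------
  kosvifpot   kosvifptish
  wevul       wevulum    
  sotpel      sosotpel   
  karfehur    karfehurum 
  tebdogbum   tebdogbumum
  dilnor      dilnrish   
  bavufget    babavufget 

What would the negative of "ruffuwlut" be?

ruffuwlutum

wevul and sotpel both end in -l yet inflect differently (wevulum, sosotpel), so the final letter is not what conditions the rule; the last vowel is.
"ruffuwlut" has last vowel 'u'. The stems whose last vowel is 'u' (wevul → wevulum, tebdogbum → tebdogbumum, karfehur → karfehurum) add -um.
So ruffuwlut → ruffuwlutum.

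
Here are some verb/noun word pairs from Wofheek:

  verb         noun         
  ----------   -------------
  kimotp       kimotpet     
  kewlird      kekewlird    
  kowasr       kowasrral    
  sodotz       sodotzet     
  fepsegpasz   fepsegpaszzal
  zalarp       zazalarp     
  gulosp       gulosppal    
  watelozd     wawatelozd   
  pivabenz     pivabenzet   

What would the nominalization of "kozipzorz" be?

"kozipzorz" has second-to-last letter 'r'. The stems whose second-to-last letter is 'r' (zalarp → zazalarp, kewlird → kekewlird) repeat the first consonant+vowel as a prefix.
So kozipzorz → kokozipzorz.

kokozipzorz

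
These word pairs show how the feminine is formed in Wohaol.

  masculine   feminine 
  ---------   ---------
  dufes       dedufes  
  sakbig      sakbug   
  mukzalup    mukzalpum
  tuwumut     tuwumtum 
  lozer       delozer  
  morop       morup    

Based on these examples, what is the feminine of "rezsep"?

mukzalup and morop both end in -p yet inflect differently (mukzalpum, morup), so the final letter is not what conditions the rule; the last vowel is.
"rezsep" has last vowel 'e'. The stems whose last vowel is 'e' (lozer → delozer, dufes → dedufes) add the prefix de-.
The other patterns: stems whose last vowel is 'u' delete the last vowel and add -um; stems whose last vowel is 'i' or 'o' change the last vowel to 'u'.
So rezsep → derezsep.

derezsep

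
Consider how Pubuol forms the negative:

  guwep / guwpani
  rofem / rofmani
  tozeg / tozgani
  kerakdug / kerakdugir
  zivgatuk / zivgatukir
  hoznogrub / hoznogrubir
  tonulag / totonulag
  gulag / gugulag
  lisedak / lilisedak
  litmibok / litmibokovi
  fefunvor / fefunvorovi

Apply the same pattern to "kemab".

kekemab

"kemab" has last vowel 'a'. The stems whose last vowel is 'a' (tonulag → totonulag, gulag → gugulag, lisedak → lilisedak) repeat the first consonant+vowel as a prefix.
The other patterns: stems whose last vowel is 'e' delete the last vowel and add -ani; stems whose last vowel is 'u' add -ir; stems whose last vowel is 'o' add -ovi.
So kemab → kekemab.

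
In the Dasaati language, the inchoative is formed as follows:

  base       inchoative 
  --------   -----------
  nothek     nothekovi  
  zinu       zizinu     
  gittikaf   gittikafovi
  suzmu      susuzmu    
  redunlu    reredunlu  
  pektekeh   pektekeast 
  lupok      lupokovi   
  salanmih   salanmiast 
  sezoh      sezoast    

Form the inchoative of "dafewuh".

dafewuast

sezoh and lupok both have last vowel 'o' yet inflect differently (sezoast, lupokovi), so the last vowel is not what conditions the rule; the final letter is.
"dafewuh" ends in -h. The stems ending in -h (salanmih → salanmiast, pektekeh → pektekeast, sezoh → sezoast) drop the final letter and add -ast.
The other patterns: stems ending in -u repeat the first consonant+vowel as a prefix; stems ending in -f or -k add -ovi.
So dafewuh → dafewuast.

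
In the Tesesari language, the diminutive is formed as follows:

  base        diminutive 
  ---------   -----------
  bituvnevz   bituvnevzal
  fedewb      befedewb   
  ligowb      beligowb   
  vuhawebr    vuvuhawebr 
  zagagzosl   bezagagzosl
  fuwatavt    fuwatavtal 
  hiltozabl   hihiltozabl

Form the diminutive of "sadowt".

hiltozabl and zagagzosl both end in -l yet inflect differently (hihiltozabl, bezagagzosl), so the final letter is not what conditions the rule; the second-to-last letter is.
"sadowt" has second-to-last letter 'w'. The stems whose second-to-last letter is 'w' (fedewb → befedewb, ligowb → beligowb) add the prefix be-.
The other patterns: stems whose second-to-last letter is 'b' repeat the first consonant+vowel as a prefix; stems whose second-to-last letter is 'v' add -al.
So sadowt → besadowt.

besadowt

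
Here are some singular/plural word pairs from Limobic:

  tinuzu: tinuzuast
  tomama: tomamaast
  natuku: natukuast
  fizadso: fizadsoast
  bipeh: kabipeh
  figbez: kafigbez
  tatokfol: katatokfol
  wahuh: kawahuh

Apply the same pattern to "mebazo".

"mebazo" ends in a vowel. The stems ending in a vowel (tinuzu → tinuzuast, tomama → tomamaast, natuku → natukuast) add -ast.
The other pattern: stems ending in a consonant add the prefix ka-.
So mebazo → mebazoast.

mebazoast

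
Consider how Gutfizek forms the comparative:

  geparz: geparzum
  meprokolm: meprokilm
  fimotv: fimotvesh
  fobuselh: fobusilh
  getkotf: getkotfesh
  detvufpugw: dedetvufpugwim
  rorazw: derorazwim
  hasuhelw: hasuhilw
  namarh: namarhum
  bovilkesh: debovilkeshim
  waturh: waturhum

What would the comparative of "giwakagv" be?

"giwakagv" has second-to-last letter 'g'. The one such stem in the data (detvufpugw → dedetvufpugwim) adds de- … -im around the stem, so the same rule applies.
The other patterns: stems whose second-to-last letter is 'r' add -um; stems whose second-to-last letter is 'l' change the last vowel to 'i'; stems whose second-to-last letter is 't' add -esh.
So giwakagv → degiwakagvim.

degiwakagvim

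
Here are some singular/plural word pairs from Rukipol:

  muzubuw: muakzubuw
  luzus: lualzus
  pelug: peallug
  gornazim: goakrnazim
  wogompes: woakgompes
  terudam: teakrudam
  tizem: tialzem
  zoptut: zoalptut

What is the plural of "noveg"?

tizem and terudam both end in -m yet inflect differently (tialzem, teakrudam), so the final letter is not what conditions the rule; the number of vowels is.
"noveg" has 2 vowels. The stems with 2 vowels (zoptut → zoalptut, tizem → tialzem, pelug → peallug) insert -al- after the first vowel.
The other pattern: stems with 3 vowels insert -ak- after the first vowel.
So noveg → noalveg.

noalveg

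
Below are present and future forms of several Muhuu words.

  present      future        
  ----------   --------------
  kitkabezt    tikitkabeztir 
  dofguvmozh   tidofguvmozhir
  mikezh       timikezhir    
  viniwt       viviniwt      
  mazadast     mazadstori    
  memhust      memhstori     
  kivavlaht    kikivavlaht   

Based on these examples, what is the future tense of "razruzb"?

kitkabezt and mazadast both end in -t yet inflect differently (tikitkabeztir, mazadstori), so the final letter is not what conditions the rule; the second-to-last letter is.
"razruzb" has second-to-last letter 'z'. The stems whose second-to-last letter is 'z' (mikezh → timikezhir, kitkabezt → tikitkabeztir, dofguvmozh → tidofguvmozhir) add ti- … -ir around the stem.
So razruzb → tirazruzbir.

tirazruzbir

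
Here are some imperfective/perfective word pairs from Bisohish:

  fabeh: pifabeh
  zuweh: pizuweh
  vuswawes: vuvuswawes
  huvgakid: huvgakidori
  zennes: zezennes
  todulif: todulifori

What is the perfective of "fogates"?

fofogates

"fogates" ends in -s. The stems ending in -s (zennes → zezennes, vuswawes → vuvuswawes) repeat the first consonant+vowel as a prefix.
So fogates → fofogates.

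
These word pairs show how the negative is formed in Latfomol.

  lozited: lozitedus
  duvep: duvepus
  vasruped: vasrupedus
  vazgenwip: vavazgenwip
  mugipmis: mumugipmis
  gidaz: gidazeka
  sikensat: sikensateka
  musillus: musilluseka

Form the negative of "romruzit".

duvep and vazgenwip both end in -p yet inflect differently (duvepus, vavazgenwip), so the final letter is not what conditions the rule; the last vowel is.
"romruzit" has last vowel 'i'. The stems whose last vowel is 'i' (vazgenwip → vavazgenwip, mugipmis → mumugipmis) repeat the first consonant+vowel as a prefix.
So romruzit → roromruzit.

roromruzit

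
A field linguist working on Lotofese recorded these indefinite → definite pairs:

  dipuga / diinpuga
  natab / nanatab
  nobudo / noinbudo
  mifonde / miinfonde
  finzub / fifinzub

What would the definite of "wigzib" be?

wiwigzib

natab and dipuga both have last vowel 'a' yet inflect differently (nanatab, diinpuga), so the last vowel is not what conditions the rule; whether the stem ends in a vowel or a consonant is.
"wigzib" ends in a consonant. The stems ending in a consonant (finzub → fifinzub, natab → nanatab) repeat the first consonant+vowel as a prefix.
The other pattern: stems ending in a vowel insert -in- after the first vowel.
So wigzib → wiwigzib.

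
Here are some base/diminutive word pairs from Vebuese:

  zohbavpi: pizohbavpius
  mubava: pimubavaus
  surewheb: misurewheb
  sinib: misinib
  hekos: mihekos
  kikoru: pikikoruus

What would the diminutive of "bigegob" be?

mibigegob

sinib and zohbavpi both have last vowel 'i' yet inflect differently (misinib, pizohbavpius), so the last vowel is not what conditions the rule; whether the stem ends in a vowel or a consonant is.
"bigegob" ends in a consonant. The stems ending in a consonant (hekos → mihekos, surewheb → misurewheb, sinib → misinib) add the prefix mi-.
So bigegob → mibigegob.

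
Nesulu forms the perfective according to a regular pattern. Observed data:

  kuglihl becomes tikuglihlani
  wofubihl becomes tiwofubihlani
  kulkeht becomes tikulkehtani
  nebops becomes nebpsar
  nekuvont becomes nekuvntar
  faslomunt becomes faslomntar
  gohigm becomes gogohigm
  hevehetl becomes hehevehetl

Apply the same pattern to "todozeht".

titodozehtani

kulkeht and nekuvont both end in -t yet inflect differently (tikulkehtani, nekuvntar), so the final letter is not what conditions the rule; the second-to-last letter is.
"todozeht" has second-to-last letter 'h'. The stems whose second-to-last letter is 'h' (kuglihl → tikuglihlani, wofubihl → tiwofubihlani, kulkeht → tikulkehtani) add ti- … -ani around the stem.
The other patterns: stems whose second-to-last letter is 'n' or 'p' delete the last vowel and add -ar; stems whose second-to-last letter is 'g' or 't' repeat the first consonant+vowel as a prefix.
So todozeht → titodozehtani.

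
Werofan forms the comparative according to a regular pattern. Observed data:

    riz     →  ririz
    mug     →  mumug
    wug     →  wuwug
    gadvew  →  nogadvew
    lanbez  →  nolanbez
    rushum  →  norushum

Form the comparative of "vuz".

vuvuz

riz and lanbez both end in -z yet inflect differently (ririz, nolanbez), so the final letter is not what conditions the rule; the number of vowels is.
"vuz" has 1 vowel. The stems with 1 vowel (riz → ririz, mug → mumug, wug → wuwug) repeat the first consonant+vowel as a prefix.
So vuz → vuvuz.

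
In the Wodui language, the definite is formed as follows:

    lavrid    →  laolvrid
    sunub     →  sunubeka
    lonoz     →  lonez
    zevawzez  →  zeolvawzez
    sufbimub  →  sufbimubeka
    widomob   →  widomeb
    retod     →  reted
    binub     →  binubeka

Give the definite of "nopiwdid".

binub and widomob both end in -b yet inflect differently (binubeka, widomeb), so the final letter is not what conditions the rule; the last vowel is.
"nopiwdid" has last vowel 'i'. The one such stem in the data (lavrid → laolvrid) inserts -ol- after the first vowel (as does zevawzez), so the same rule applies.
The other patterns: stems whose last vowel is 'u' add -eka; stems whose last vowel is 'o' change the last vowel to 'e'.
So nopiwdid → noolpiwdid.

noolpiwdid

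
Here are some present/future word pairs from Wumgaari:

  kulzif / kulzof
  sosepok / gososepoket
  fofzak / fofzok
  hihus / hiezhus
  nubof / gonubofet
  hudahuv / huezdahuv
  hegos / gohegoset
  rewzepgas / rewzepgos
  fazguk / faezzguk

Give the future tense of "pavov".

gopavovet

hegos and hihus both end in -s yet inflect differently (gohegoset, hiezhus), so the final letter is not what conditions the rule; the last vowel is.
"pavov" has last vowel 'o'. The stems whose last vowel is 'o' (nubof → gonubofet, sosepok → gososepoket, hegos → gohegoset) add go- … -et around the stem.
The other patterns: stems whose last vowel is 'u' insert -ez- after the first vowel; stems whose last vowel is 'a' or 'i' change the last vowel to 'o'.
So pavov → gopavovet.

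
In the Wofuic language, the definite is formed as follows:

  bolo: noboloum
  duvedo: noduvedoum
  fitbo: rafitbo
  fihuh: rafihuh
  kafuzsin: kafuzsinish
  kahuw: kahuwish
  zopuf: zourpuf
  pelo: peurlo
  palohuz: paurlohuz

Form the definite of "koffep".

bolo and fitbo both end in -o yet inflect differently (noboloum, rafitbo), so the final letter is not what conditions the rule; the first letter is.
"koffep" begins with k-. The stems beginning with k- (kafuzsin → kafuzsinish, kahuw → kahuwish) add -ish.
The other patterns: stems beginning with b- or d- add no- … -um around the stem; stems beginning with f- add the prefix ra-; stems beginning with p- or z- insert -ur- after the first vowel.
So koffep → koffepish.

koffepish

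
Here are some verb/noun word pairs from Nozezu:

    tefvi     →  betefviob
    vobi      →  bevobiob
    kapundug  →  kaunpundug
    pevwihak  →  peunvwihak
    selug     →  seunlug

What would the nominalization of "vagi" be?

bevagiob

"vagi" ends in a vowel. The stems ending in a vowel (tefvi → betefviob, vobi → bevobiob) add be- … -ob around the stem.
The other pattern: stems ending in a consonant insert -un- after the first vowel.
So vagi → bevagiob.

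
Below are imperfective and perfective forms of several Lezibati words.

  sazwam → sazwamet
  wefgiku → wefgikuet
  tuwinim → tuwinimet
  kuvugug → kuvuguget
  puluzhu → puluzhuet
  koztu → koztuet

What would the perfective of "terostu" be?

Every pair shown (sazwam → sazwamet, wefgiku → wefgikuet, tuwinim → tuwinimet, …) follows the same rule: add -et.
So terostu → terostuet.

terostuet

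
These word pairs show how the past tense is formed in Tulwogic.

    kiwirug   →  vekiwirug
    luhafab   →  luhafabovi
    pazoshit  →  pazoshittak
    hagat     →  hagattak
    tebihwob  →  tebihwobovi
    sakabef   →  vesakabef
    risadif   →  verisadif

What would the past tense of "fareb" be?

luhafab and hagat both have last vowel 'a' yet inflect differently (luhafabovi, hagattak), so the last vowel is not what conditions the rule; the final letter is.
"fareb" ends in -b. The stems ending in -b (luhafab → luhafabovi, tebihwob → tebihwobovi) add -ovi.
So fareb → farebovi.

farebovi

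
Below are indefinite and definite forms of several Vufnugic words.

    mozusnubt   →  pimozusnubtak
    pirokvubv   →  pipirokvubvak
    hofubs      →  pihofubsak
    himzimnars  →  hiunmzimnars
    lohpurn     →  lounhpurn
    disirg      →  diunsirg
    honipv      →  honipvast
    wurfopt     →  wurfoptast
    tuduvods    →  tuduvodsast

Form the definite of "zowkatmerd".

hofubs and himzimnars both end in -s yet inflect differently (pihofubsak, hiunmzimnars), so the final letter is not what conditions the rule; the second-to-last letter is.
"zowkatmerd" has second-to-last letter 'r'. The stems whose second-to-last letter is 'r' (himzimnars → hiunmzimnars, lohpurn → lounhpurn, disirg → diunsirg) insert -un- after the first vowel.
The other patterns: stems whose second-to-last letter is 'b' add pi- … -ak around the stem; stems whose second-to-last letter is 'd' or 'p' add -ast.
So zowkatmerd → zounwkatmerd.

zounwkatmerd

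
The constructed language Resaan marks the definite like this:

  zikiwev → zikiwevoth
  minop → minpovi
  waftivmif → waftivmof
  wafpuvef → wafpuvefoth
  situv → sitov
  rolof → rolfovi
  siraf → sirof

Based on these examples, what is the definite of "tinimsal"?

wafpuvef and rolof both end in -f yet inflect differently (wafpuvefoth, rolfovi), so the final letter is not what conditions the rule; the last vowel is.
"tinimsal" has last vowel 'a'. The one such stem in the data (siraf → sirof) changes the last vowel to 'o' (as do situv, waftivmif), so the same rule applies.
So tinimsal → tinimsol.

tinimsol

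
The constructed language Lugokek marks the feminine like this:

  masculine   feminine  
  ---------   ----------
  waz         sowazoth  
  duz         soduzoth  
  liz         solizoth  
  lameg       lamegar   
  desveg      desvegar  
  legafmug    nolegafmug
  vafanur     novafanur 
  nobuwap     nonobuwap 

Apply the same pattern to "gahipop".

lameg and legafmug both end in -g yet inflect differently (lamegar, nolegafmug), so the final letter is not what conditions the rule; the number of vowels is.
"gahipop" has 3 vowels. The stems with 3 vowels (legafmug → nolegafmug, vafanur → novafanur, nobuwap → nonobuwap) add the prefix no-.
The other patterns: stems with 1 vowel add so- … -oth around the stem; stems with 2 vowels add -ar.
So gahipop → nogahipop.

nogahipop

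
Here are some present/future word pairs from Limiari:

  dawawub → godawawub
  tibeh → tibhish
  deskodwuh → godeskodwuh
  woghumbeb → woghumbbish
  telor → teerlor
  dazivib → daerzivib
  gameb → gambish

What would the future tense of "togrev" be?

"togrev" has last vowel 'e'. The stems whose last vowel is 'e' (woghumbeb → woghumbbish, gameb → gambish, tibeh → tibhish) delete the last vowel and add -ish.
So togrev → togrvish.

togrvish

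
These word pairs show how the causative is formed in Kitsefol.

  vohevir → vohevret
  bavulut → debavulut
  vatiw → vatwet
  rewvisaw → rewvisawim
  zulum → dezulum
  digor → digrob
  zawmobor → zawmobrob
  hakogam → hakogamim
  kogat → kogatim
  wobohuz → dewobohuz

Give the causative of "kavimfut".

dekavimfut

kogat and bavulut both end in -t yet inflect differently (kogatim, debavulut), so the final letter is not what conditions the rule; the last vowel is.
"kavimfut" has last vowel 'u'. The stems whose last vowel is 'u' (wobohuz → dewobohuz, bavulut → debavulut, zulum → dezulum) add the prefix de-.
So kavimfut → dekavimfut.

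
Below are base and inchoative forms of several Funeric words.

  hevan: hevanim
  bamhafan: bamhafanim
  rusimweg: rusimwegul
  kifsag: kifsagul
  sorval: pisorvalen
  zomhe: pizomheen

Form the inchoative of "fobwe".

hevan and kifsag both have last vowel 'a' yet inflect differently (hevanim, kifsagul), so the last vowel is not what conditions the rule; the final letter is.
"fobwe" ends in -e. The one such stem in the data (zomhe → pizomheen) adds pi- … -en around the stem, so the same rule applies.
The other patterns: stems ending in -n add -im; stems ending in -g add -ul.
So fobwe → pifobween.

pifobween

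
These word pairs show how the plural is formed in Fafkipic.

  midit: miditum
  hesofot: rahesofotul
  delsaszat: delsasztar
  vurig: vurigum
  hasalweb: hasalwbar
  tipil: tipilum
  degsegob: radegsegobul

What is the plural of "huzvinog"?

midit and hesofot both end in -t yet inflect differently (miditum, rahesofotul), so the final letter is not what conditions the rule; the last vowel is.
"huzvinog" has last vowel 'o'. The stems whose last vowel is 'o' (degsegob → radegsegobul, hesofot → rahesofotul) add ra- … -ul around the stem.
The other patterns: stems whose last vowel is 'i' add -um; stems whose last vowel is 'a' or 'e' delete the last vowel and add -ar.
So huzvinog → rahuzvinogul.

rahuzvinogul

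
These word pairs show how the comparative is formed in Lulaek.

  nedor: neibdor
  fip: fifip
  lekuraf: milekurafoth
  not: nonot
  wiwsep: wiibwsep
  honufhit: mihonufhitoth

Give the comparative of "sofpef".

soibfpef

fip and wiwsep both end in -p yet inflect differently (fifip, wiibwsep), so the final letter is not what conditions the rule; the number of vowels is.
"sofpef" has 2 vowels. The stems with 2 vowels (wiwsep → wiibwsep, nedor → neibdor) insert -ib- after the first vowel.
So sofpef → soibfpef.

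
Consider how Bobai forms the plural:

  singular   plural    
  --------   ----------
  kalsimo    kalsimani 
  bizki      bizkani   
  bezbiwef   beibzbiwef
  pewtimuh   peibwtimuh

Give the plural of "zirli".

bezbiwef and bizki both begin with b- yet inflect differently (beibzbiwef, bizkani), so the first letter is not what conditions the rule; whether the stem ends in a vowel or a consonant is.
"zirli" ends in a vowel. The stems ending in a vowel (bizki → bizkani, kalsimo → kalsimani) drop the final letter and add -ani.
The other pattern: stems ending in a consonant insert -ib- after the first vowel.
So zirli → zirlani.

zirlani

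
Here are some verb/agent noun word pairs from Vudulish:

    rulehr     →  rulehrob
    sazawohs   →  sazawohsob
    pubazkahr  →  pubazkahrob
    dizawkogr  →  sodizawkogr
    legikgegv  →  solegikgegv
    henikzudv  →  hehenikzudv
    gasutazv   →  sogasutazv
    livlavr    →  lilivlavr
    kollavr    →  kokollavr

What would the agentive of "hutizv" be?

pubazkahr and kollavr both end in -r yet inflect differently (pubazkahrob, kokollavr), so the final letter is not what conditions the rule; the second-to-last letter is.
"hutizv" has second-to-last letter 'z'. The one such stem in the data (gasutazv → sogasutazv) adds the prefix so-, so the same rule applies.
So hutizv → sohutizv.

sohutizv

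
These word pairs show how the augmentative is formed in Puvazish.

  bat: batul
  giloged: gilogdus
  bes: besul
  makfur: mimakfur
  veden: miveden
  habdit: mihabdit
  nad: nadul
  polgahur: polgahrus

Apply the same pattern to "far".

bat and habdit both end in -t yet inflect differently (batul, mihabdit), so the final letter is not what conditions the rule; the number of vowels is.
"far" has 1 vowel. The stems with 1 vowel (bat → batul, bes → besul, nad → nadul) add -ul.
The other patterns: stems with 2 vowels add the prefix mi-; stems with 3 vowels delete the last vowel and add -us.
So far → farul.

farul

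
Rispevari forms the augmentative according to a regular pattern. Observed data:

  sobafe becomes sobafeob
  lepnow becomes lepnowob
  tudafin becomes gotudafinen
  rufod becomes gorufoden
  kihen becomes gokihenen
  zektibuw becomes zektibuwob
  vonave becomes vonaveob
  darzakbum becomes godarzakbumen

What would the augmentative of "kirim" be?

gokirimen

sobafe and kihen both have last vowel 'e' yet inflect differently (sobafeob, gokihenen), so the last vowel is not what conditions the rule; the final letter is.
"kirim" ends in -m. The one such stem in the data (darzakbum → godarzakbumen) adds go- … -en around the stem, so the same rule applies.
The other pattern: stems ending in -e or -w add -ob.
So kirim → gokirimen.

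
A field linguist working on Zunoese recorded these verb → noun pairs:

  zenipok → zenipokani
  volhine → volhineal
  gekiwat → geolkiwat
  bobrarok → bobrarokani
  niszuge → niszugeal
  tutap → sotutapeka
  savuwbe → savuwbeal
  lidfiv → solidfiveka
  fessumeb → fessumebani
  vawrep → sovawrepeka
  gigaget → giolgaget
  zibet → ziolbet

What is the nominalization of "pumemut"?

vawrep and volhine both have last vowel 'e' yet inflect differently (sovawrepeka, volhineal), so the last vowel is not what conditions the rule; the final letter is.
"pumemut" ends in -t. The stems ending in -t (gekiwat → geolkiwat, zibet → ziolbet, gigaget → giolgaget) insert -ol- after the first vowel.
The other patterns: stems ending in -p or -v add so- … -eka around the stem; stems ending in -e add -al; stems ending in -b or -k add -ani.
So pumemut → puolmemut.

puolmemut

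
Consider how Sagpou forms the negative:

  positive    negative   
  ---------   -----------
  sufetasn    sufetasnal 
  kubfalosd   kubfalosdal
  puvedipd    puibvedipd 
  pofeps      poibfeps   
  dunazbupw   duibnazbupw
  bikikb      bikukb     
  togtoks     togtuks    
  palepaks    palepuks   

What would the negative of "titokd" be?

titukd

kubfalosd and puvedipd both end in -d yet inflect differently (kubfalosdal, puibvedipd), so the final letter is not what conditions the rule; the second-to-last letter is.
"titokd" has second-to-last letter 'k'. The stems whose second-to-last letter is 'k' (bikikb → bikukb, togtoks → togtuks, palepaks → palepuks) change the last vowel to 'u'.
So titokd → titukd.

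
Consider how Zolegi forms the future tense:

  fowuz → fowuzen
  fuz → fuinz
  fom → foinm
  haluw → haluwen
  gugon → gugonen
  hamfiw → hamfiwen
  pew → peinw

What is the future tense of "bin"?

biinn

haluw and pew both end in -w yet inflect differently (haluwen, peinw), so the final letter is not what conditions the rule; the number of vowels is.
"bin" has 1 vowel. The stems with 1 vowel (pew → peinw, fom → foinm, fuz → fuinz) insert -in- after the first vowel.
The other pattern: stems with 2 vowels add -en.
So bin → biinn.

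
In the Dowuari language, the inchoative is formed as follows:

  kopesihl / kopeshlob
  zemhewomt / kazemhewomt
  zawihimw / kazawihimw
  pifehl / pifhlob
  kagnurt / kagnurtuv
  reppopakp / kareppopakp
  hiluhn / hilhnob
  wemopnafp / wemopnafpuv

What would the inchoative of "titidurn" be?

kagnurt and zemhewomt both end in -t yet inflect differently (kagnurtuv, kazemhewomt), so the final letter is not what conditions the rule; the second-to-last letter is.
"titidurn" has second-to-last letter 'r'. The one such stem in the data (kagnurt → kagnurtuv) adds -uv, so the same rule applies.
The other patterns: stems whose second-to-last letter is 'h' delete the last vowel and add -ob; stems whose second-to-last letter is 'k' or 'm' add the prefix ka-.
So titidurn → titidurnuv.

titidurnuv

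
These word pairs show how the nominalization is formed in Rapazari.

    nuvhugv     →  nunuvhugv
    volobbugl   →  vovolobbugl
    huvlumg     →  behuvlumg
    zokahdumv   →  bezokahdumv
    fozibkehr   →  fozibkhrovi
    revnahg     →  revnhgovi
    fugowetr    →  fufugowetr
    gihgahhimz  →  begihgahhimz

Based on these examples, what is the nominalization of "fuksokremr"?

befuksokremr

"fuksokremr" has second-to-last letter 'm'. The stems whose second-to-last letter is 'm' (huvlumg → behuvlumg, gihgahhimz → begihgahhimz, zokahdumv → bezokahdumv) add the prefix be-.
The other patterns: stems whose second-to-last letter is 'h' delete the last vowel and add -ovi; stems whose second-to-last letter is 'g' or 't' repeat the first consonant+vowel as a prefix.
So fuksokremr → befuksokremr.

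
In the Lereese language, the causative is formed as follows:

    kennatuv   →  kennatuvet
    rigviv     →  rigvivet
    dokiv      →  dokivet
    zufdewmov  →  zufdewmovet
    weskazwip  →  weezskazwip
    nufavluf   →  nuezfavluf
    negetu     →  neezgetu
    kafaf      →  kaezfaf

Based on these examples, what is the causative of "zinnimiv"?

zinnimivet

"zinnimiv" ends in -v. The stems ending in -v (kennatuv → kennatuvet, rigviv → rigvivet, dokiv → dokivet) add -et.
The other pattern: stems ending in -f, -p or -u insert -ez- after the first vowel.
So zinnimiv → zinnimivet.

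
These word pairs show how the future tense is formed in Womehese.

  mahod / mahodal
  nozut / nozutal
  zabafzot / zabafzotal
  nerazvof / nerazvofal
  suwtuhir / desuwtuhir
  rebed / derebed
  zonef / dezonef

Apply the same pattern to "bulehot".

bulehotal

"bulehot" has last vowel 'o'. The stems whose last vowel is 'o' (mahod → mahodal, zabafzot → zabafzotal, nerazvof → nerazvofal) add -al.
The other pattern: stems whose last vowel is 'e' or 'i' add the prefix de-.
So bulehot → bulehotal.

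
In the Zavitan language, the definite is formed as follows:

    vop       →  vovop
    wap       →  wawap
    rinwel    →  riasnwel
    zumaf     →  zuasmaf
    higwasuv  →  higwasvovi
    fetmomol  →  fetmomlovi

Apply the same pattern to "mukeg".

rinwel and fetmomol both end in -l yet inflect differently (riasnwel, fetmomlovi), so the final letter is not what conditions the rule; the number of vowels is.
"mukeg" has 2 vowels. The stems with 2 vowels (rinwel → riasnwel, zumaf → zuasmaf) insert -as- after the first vowel.
The other patterns: stems with 1 vowel repeat the first consonant+vowel as a prefix; stems with 3 vowels delete the last vowel and add -ovi.
So mukeg → muaskeg.

muaskeg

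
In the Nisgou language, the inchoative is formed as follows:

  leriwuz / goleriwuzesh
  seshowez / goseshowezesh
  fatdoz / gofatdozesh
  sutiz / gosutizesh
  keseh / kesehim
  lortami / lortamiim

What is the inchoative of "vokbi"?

seshowez and keseh both have last vowel 'e' yet inflect differently (goseshowezesh, kesehim), so the last vowel is not what conditions the rule; the final letter is.
"vokbi" ends in -i. The one such stem in the data (lortami → lortamiim) adds -im, so the same rule applies.
The other pattern: stems ending in -z add go- … -esh around the stem.
So vokbi → vokbiim.

vokbiim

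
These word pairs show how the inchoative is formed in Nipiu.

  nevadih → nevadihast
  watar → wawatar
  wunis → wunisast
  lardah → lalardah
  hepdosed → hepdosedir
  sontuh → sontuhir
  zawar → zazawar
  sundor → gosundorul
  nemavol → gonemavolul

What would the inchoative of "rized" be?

rizedir

nevadih and sontuh both end in -h yet inflect differently (nevadihast, sontuhir), so the final letter is not what conditions the rule; the last vowel is.
"rized" has last vowel 'e'. The one such stem in the data (hepdosed → hepdosedir) adds -ir, so the same rule applies.
So rized → rizedir.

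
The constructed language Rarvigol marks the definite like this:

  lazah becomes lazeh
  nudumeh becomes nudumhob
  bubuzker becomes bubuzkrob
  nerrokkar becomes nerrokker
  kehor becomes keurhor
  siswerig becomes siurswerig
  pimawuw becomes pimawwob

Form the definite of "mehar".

"mehar" has last vowel 'a'. The stems whose last vowel is 'a' (lazah → lazeh, nerrokkar → nerrokker) change the last vowel to 'e'.
The other patterns: stems whose last vowel is 'i' or 'o' insert -ur- after the first vowel; stems whose last vowel is 'e' or 'u' delete the last vowel and add -ob.
So mehar → meher.

meher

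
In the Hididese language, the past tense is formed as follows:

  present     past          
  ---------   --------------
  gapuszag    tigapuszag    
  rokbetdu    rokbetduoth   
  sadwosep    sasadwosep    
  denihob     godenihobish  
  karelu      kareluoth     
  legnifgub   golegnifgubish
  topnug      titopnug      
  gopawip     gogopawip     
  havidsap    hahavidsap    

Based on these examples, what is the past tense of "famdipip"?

"famdipip" ends in -p. The stems ending in -p (sadwosep → sasadwosep, gopawip → gogopawip, havidsap → hahavidsap) repeat the first consonant+vowel as a prefix.
So famdipip → fafamdipip.

fafamdipip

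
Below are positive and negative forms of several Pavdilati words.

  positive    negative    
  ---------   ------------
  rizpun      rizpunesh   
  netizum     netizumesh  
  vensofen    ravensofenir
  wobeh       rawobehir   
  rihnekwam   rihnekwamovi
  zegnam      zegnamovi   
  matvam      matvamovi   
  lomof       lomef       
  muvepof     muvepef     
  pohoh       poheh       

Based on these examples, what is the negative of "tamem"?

ratamemir

rizpun and vensofen both end in -n yet inflect differently (rizpunesh, ravensofenir), so the final letter is not what conditions the rule; the last vowel is.
"tamem" has last vowel 'e'. The stems whose last vowel is 'e' (vensofen → ravensofenir, wobeh → rawobehir) add ra- … -ir around the stem.
So tamem → ratamemir.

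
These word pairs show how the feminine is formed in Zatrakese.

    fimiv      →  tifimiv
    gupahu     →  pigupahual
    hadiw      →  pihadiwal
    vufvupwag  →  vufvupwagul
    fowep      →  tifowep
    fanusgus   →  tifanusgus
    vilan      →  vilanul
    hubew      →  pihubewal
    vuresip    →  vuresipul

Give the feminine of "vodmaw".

vodmawul

vuresip and fowep both end in -p yet inflect differently (vuresipul, tifowep), so the final letter is not what conditions the rule; the first letter is.
"vodmaw" begins with v-. The stems beginning with v- (vilan → vilanul, vufvupwag → vufvupwagul, vuresip → vuresipul) add -ul.
So vodmaw → vodmawul.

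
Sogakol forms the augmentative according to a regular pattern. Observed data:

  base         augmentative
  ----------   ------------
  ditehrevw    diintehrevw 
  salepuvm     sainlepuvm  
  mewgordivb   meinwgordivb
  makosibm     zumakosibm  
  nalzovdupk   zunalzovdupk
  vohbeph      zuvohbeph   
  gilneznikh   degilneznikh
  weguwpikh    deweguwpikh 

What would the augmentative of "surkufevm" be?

salepuvm and makosibm both end in -m yet inflect differently (sainlepuvm, zumakosibm), so the final letter is not what conditions the rule; the second-to-last letter is.
"surkufevm" has second-to-last letter 'v'. The stems whose second-to-last letter is 'v' (ditehrevw → diintehrevw, salepuvm → sainlepuvm, mewgordivb → meinwgordivb) insert -in- after the first vowel.
So surkufevm → suinrkufevm.

suinrkufevm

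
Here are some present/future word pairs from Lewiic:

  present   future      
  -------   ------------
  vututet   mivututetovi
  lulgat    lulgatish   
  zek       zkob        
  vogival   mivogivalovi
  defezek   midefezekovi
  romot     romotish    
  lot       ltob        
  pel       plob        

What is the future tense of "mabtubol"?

lot and lulgat both end in -t yet inflect differently (ltob, lulgatish), so the final letter is not what conditions the rule; the number of vowels is.
"mabtubol" has 3 vowels. The stems with 3 vowels (vututet → mivututetovi, vogival → mivogivalovi, defezek → midefezekovi) add mi- … -ovi around the stem.
The other patterns: stems with 1 vowel delete the last vowel and add -ob; stems with 2 vowels add -ish.
So mabtubol → mimabtubolovi.

mimabtubolovi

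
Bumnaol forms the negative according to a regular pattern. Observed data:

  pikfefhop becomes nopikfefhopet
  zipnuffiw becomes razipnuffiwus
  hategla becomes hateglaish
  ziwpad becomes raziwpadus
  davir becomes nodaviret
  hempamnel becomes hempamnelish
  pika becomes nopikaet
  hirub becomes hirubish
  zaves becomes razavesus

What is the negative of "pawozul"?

nopawozulet

hategla and pika both end in -a yet inflect differently (hateglaish, nopikaet), so the final letter is not what conditions the rule; the first letter is.
"pawozul" begins with p-. The stems beginning with p- (pika → nopikaet, pikfefhop → nopikfefhopet) add no- … -et around the stem.
The other patterns: stems beginning with z- add ra- … -us around the stem; stems beginning with h- add -ish.
So pawozul → nopawozulet.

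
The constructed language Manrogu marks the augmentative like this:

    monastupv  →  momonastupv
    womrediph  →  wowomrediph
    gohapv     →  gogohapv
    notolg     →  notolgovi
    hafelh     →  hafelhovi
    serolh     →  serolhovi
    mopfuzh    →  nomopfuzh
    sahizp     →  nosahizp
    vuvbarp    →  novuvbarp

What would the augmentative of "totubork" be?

nototubork

womrediph and hafelh both end in -h yet inflect differently (wowomrediph, hafelhovi), so the final letter is not what conditions the rule; the second-to-last letter is.
"totubork" has second-to-last letter 'r'. The one such stem in the data (vuvbarp → novuvbarp) adds the prefix no-, so the same rule applies.
The other patterns: stems whose second-to-last letter is 'p' repeat the first consonant+vowel as a prefix; stems whose second-to-last letter is 'l' add -ovi.
So totubork → nototubork.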